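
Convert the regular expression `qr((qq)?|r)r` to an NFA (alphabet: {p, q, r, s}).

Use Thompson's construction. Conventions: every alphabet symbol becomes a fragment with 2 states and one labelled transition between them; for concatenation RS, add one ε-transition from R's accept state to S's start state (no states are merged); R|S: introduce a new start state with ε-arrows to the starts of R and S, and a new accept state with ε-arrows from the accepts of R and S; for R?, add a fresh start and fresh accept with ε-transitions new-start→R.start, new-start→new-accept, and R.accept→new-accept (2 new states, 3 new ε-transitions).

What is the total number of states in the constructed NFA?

16

Per subexpression:
Each of the 6 symbol leaves contributes a 2-state fragment.
  qq → 4 states
  (qq)? → 6 states
  (qq)?|r → 10 states
  qr((qq)?|r)r → 16 states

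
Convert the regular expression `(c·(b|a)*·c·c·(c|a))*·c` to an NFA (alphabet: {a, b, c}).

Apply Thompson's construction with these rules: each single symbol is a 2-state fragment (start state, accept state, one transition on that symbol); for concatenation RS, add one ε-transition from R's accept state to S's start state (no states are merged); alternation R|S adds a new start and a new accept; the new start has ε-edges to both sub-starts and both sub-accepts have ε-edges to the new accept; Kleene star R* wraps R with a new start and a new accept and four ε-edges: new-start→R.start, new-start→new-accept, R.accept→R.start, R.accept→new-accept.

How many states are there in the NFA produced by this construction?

Building bottom-up:
Each of the 8 symbol leaves contributes a 2-state fragment.
  b|a → 6 states
  (b|a)* → 8 states
  c|a → 6 states
  c·(b|a)*·c·c·(c|a) → 20 states
  (c·(b|a)*·c·c·(c|a))* → 22 states
  (c·(b|a)*·c·c·(c|a))*·c → 24 states

24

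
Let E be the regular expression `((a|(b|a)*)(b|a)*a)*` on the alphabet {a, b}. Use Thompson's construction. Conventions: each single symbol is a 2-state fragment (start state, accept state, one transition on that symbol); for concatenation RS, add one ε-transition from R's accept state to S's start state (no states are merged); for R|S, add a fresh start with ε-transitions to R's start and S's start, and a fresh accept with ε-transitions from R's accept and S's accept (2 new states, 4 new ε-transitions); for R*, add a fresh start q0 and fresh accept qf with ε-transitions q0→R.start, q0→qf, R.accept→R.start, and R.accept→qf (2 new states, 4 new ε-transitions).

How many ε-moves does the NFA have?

Per subexpression:
Each of the 6 symbol leaves contributes 0 ε-transitions.
  b|a : 4 ε-transitions
  (b|a)* : 8 ε-transitions
  a|(b|a)* : 12 ε-transitions
  b|a : 4 ε-transitions
  (b|a)* : 8 ε-transitions
  (a|(b|a)*)(b|a)*a : 22 ε-transitions
  ((a|(b|a)*)(b|a)*a)* : 26 ε-transitions

26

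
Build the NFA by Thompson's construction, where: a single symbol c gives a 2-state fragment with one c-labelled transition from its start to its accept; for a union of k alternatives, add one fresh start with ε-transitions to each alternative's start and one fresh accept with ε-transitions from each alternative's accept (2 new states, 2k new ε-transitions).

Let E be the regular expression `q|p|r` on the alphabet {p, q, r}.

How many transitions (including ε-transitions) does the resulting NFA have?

9

Bottom-up over the parse tree:
Each of the 3 symbol leaves contributes 1 transition (1 symbol, 0 ε).
  q|p|r → 9 transitions (3 symbol, 6 ε)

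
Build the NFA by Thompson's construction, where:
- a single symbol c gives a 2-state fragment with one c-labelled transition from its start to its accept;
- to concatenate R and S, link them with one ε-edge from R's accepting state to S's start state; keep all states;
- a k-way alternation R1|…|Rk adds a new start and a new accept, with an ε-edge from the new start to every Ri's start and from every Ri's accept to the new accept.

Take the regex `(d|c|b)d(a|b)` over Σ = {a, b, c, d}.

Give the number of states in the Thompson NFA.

16

Per subexpression:
Each of the 6 symbol leaves contributes a 2-state fragment.
  d|c|b : 8 states
  a|b : 6 states
  (d|c|b)d(a|b) : 16 states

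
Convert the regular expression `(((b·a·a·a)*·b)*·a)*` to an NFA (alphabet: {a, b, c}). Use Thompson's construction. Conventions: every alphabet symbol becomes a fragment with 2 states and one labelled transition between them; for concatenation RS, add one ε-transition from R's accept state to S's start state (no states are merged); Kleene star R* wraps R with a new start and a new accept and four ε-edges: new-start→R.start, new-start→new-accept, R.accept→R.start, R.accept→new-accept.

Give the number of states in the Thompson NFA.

18

Per subexpression:
Each of the 6 symbol leaves contributes a 2-state fragment.
  b·a·a·a → 8 states
  (b·a·a·a)* → 10 states
  (b·a·a·a)*·b → 12 states
  ((b·a·a·a)*·b)* → 14 states
  ((b·a·a·a)*·b)*·a → 16 states
  (((b·a·a·a)*·b)*·a)* → 18 states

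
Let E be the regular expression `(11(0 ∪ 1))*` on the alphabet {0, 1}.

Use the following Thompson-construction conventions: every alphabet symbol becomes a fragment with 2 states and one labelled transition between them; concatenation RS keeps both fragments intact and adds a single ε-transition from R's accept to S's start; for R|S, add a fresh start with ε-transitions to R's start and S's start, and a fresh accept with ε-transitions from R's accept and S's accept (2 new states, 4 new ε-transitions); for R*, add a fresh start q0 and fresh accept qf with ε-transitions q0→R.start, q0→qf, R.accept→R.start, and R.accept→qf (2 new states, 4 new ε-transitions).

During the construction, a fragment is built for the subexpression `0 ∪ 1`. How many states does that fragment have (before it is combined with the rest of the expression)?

Fragment for `0 ∪ 1`:
Each of the 2 symbol leaves contributes a 2-state fragment.
  0 ∪ 1 — 6 states

6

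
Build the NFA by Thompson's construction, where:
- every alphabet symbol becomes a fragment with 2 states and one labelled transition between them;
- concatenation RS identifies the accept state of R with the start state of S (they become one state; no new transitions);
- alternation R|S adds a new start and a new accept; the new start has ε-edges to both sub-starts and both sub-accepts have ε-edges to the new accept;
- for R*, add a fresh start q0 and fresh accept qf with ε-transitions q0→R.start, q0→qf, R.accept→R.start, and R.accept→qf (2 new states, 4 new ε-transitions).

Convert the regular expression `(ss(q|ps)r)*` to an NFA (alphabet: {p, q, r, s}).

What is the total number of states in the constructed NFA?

Recursing over subexpressions:
Each of the 6 symbol leaves contributes a 2-state fragment.
  ps — 3 states
  q|ps — 7 states
  ss(q|ps)r — 10 states
  (ss(q|ps)r)* — 12 states

12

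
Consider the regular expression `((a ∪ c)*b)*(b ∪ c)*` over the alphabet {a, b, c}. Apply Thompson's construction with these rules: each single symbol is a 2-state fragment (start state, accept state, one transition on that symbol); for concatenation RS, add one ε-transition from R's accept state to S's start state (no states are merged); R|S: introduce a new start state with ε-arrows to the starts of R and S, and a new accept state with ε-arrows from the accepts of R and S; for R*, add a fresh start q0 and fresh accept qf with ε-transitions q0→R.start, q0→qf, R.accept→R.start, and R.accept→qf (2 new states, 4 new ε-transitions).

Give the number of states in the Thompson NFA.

Bottom-up over the parse tree:
Each of the 5 symbol leaves contributes a 2-state fragment.
  a ∪ c = 6 states
  (a ∪ c)* = 8 states
  (a ∪ c)*b = 10 states
  ((a ∪ c)*b)* = 12 states
  b ∪ c = 6 states
  (b ∪ c)* = 8 states
  ((a ∪ c)*b)*(b ∪ c)* = 20 states

20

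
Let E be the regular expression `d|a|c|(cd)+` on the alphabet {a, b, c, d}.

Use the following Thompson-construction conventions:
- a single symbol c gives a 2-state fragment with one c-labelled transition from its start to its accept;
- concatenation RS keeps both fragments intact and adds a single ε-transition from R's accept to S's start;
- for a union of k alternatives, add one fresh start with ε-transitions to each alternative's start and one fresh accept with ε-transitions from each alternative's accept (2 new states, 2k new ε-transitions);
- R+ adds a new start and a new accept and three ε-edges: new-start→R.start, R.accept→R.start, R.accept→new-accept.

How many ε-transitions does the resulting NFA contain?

Per subexpression:
Each of the 5 symbol leaves contributes 0 ε-transitions.
  cd : 1 ε-transition
  (cd)+ : 4 ε-transitions
  d|a|c|(cd)+ : 12 ε-transitions

12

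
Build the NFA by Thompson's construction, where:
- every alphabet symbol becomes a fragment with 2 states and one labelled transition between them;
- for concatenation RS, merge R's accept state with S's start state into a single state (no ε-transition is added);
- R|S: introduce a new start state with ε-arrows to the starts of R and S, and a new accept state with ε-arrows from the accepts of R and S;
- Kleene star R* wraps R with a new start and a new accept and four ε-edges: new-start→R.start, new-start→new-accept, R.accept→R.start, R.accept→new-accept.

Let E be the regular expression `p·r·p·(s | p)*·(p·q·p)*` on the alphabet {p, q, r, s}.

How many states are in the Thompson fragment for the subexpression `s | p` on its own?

6

Fragment for `s | p`:
Each of the 2 symbol leaves contributes a 2-state fragment.
  s | p : 6 states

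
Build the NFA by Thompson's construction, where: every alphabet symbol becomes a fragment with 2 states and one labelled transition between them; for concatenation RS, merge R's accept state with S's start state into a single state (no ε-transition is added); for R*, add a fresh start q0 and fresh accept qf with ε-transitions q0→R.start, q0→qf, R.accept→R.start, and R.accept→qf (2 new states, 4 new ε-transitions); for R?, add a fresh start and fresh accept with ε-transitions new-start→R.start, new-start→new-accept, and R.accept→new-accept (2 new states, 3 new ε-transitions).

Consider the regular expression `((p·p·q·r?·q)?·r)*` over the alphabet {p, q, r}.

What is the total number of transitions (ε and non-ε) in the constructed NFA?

16

Building bottom-up:
Each of the 6 symbol leaves contributes 1 transition (1 symbol, 0 ε).
  r? — 4 transitions (1 symbol, 3 ε)
  p·p·q·r?·q — 8 transitions (5 symbol, 3 ε)
  (p·p·q·r?·q)? — 11 transitions (5 symbol, 6 ε)
  (p·p·q·r?·q)?·r — 12 transitions (6 symbol, 6 ε)
  ((p·p·q·r?·q)?·r)* — 16 transitions (6 symbol, 10 ε)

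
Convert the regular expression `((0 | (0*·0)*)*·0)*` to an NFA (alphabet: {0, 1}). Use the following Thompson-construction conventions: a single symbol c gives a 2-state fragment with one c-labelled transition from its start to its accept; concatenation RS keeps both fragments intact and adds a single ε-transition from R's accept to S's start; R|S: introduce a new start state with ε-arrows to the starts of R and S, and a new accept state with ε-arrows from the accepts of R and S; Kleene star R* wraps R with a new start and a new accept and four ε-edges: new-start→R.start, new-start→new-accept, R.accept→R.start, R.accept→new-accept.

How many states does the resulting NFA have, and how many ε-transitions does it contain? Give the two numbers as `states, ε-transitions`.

18, 22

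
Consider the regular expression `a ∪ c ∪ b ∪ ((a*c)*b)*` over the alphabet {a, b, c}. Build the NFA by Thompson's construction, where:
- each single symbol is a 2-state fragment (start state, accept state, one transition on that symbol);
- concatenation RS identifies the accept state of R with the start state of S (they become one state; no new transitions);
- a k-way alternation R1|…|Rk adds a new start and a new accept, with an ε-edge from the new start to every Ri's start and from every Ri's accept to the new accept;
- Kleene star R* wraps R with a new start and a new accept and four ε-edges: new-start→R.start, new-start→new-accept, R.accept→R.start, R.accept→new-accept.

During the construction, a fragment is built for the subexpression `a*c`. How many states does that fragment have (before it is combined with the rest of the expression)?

Fragment for `a*c`:
Each of the 2 symbol leaves contributes a 2-state fragment.
  a* → 4 states
  a*c → 5 states

5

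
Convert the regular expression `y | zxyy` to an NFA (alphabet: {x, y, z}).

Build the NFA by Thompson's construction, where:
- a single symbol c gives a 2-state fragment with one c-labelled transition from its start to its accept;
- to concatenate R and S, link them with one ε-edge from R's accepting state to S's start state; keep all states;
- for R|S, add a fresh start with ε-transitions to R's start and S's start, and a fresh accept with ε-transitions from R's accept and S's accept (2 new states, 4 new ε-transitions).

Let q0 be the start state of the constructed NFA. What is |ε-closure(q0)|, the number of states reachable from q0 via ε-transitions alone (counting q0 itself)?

Compute the ε-closure size of each fragment's start state recursively; a symbol fragment's start has no outgoing ε-edge, so its closure is just itself (size 1).
  zxyy → same as the first factor's closure: |closure| = 1
  y | zxyy → new start ε-reaches every alternative's start; none of them accept ε, so the new accept is not reached: |closure| = 1 + 1 + 1 = 3

3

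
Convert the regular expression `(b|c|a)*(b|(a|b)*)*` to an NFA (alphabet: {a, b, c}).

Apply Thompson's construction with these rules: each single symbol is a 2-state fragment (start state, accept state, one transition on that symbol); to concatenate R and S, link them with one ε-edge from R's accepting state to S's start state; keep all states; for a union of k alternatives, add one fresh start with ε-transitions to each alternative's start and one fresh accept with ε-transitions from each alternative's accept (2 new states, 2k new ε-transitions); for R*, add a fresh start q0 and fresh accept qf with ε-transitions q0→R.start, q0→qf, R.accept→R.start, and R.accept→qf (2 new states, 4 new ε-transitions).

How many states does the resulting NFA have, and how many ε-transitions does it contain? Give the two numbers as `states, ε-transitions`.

24, 27

Bottom-up over the parse tree:
Each of the 6 symbol leaves contributes 2 states and 0 ε-transitions.
  b|c|a : 8 states, 6 ε-transitions
  (b|c|a)* : 10 states, 10 ε-transitions
  a|b : 6 states, 4 ε-transitions
  (a|b)* : 8 states, 8 ε-transitions
  b|(a|b)* : 12 states, 12 ε-transitions
  (b|(a|b)*)* : 14 states, 16 ε-transitions
  (b|c|a)*(b|(a|b)*)* : 24 states, 27 ε-transitions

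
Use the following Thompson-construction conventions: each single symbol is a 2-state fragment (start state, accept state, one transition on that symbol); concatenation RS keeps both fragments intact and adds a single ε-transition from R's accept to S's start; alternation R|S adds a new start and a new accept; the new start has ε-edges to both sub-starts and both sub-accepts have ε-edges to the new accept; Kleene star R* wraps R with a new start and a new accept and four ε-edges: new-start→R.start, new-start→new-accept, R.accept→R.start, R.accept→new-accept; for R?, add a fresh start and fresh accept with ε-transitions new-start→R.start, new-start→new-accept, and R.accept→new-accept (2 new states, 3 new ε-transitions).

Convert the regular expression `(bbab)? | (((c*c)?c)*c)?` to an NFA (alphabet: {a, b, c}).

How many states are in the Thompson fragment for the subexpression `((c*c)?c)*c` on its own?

14

Fragment for `((c*c)?c)*c`:
Each of the 4 symbol leaves contributes a 2-state fragment.
  c* = 4 states
  c*c = 6 states
  (c*c)? = 8 states
  (c*c)?c = 10 states
  ((c*c)?c)* = 12 states
  ((c*c)?c)*c = 14 states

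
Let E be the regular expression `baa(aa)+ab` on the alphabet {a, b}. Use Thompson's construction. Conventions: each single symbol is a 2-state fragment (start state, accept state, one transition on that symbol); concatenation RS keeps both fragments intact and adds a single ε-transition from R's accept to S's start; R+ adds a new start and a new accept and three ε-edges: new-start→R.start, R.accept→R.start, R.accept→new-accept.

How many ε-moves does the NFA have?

9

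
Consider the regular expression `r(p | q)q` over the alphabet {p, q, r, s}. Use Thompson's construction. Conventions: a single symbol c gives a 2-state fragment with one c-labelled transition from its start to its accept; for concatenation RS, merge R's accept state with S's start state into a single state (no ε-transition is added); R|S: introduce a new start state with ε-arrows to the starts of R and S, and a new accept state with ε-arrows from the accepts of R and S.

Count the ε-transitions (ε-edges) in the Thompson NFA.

4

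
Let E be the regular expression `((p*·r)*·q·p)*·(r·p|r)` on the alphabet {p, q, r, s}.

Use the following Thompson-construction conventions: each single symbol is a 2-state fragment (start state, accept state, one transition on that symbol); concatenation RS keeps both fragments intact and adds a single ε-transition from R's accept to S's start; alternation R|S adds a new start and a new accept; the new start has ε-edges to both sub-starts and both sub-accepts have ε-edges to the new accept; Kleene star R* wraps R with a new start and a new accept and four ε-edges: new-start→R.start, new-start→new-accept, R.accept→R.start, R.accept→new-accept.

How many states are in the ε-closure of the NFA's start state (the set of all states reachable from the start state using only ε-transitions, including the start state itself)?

12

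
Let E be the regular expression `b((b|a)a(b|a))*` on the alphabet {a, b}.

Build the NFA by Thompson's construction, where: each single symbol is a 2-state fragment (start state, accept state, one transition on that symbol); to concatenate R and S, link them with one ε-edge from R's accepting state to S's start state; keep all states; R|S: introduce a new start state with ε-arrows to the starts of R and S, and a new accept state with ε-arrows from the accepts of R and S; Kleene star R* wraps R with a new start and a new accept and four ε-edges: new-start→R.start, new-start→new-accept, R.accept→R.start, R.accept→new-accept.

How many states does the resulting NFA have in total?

Building bottom-up:
Each of the 6 symbol leaves contributes a 2-state fragment.
  b|a = 6 states
  b|a = 6 states
  (b|a)a(b|a) = 14 states
  ((b|a)a(b|a))* = 16 states
  b((b|a)a(b|a))* = 18 states

18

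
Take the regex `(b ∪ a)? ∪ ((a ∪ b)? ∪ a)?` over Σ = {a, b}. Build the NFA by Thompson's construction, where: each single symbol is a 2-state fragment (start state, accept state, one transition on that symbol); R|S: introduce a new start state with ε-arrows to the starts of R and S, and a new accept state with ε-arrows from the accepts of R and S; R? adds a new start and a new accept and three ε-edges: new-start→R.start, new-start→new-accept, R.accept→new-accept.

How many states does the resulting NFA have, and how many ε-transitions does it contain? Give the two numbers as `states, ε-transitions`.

Per subexpression:
Each of the 5 symbol leaves contributes 2 states and 0 ε-transitions.
  b ∪ a → 6 states, 4 ε-transitions
  (b ∪ a)? → 8 states, 7 ε-transitions
  a ∪ b → 6 states, 4 ε-transitions
  (a ∪ b)? → 8 states, 7 ε-transitions
  (a ∪ b)? ∪ a → 12 states, 11 ε-transitions
  ((a ∪ b)? ∪ a)? → 14 states, 14 ε-transitions
  (b ∪ a)? ∪ ((a ∪ b)? ∪ a)? → 24 states, 25 ε-transitions

24, 25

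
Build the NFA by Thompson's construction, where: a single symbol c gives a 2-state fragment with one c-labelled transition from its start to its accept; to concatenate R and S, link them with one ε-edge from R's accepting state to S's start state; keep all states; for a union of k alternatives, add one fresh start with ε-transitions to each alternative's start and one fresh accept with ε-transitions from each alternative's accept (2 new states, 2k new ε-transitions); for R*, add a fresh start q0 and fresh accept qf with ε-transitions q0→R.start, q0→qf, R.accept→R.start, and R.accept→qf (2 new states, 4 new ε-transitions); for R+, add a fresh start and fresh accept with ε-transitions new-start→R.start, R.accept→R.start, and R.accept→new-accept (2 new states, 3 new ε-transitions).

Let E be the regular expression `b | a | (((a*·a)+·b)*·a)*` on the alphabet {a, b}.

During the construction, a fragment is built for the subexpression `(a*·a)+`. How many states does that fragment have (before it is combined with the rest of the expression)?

8

Fragment for `(a*·a)+`:
Each of the 2 symbol leaves contributes a 2-state fragment.
  a* : 4 states
  a*·a : 6 states
  (a*·a)+ : 8 states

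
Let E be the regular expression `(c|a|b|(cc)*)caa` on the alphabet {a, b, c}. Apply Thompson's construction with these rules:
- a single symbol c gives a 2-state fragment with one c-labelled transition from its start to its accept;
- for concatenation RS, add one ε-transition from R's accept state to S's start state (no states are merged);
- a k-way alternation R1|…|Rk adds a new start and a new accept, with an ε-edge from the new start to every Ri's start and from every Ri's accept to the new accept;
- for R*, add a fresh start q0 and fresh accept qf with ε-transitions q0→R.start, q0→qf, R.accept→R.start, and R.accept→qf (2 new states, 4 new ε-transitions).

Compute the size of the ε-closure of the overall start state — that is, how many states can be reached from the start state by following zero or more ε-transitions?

9

Let C(F) = |ε-closure(F.start)| within fragment F, and note whether F accepts ε. Symbol fragments have C = 1 and do not accept ε. Then:
  cc — C equals the left operand's closure size = 1 (its accept is not ε-reachable, so the closure stops there)
  (cc)* — new start has ε-edges to the inner start and to the new accept, so C = 2 + 1 = 3
  c|a|b|(cc)* — C = 1 (new start) + (1 + 1 + 1 + 3) + 1 (new accept, since some branch ε-reaches its own accept) = 8
  (c|a|b|(cc)*)caa — the left operand accepts ε, so the closure extends into the next operand (via the concat ε-link); C = 8 + 1 = 9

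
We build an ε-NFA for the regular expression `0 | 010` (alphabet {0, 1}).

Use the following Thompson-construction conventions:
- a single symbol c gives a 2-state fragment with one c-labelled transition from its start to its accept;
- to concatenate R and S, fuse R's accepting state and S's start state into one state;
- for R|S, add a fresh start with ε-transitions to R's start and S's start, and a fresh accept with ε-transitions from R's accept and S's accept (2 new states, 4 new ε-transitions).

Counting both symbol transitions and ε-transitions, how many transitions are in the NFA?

Bottom-up over the parse tree:
Each of the 4 symbol leaves contributes 1 transition (1 symbol, 0 ε).
  010 — 3 transitions (3 symbol, 0 ε)
  0 | 010 — 8 transitions (4 symbol, 4 ε)

8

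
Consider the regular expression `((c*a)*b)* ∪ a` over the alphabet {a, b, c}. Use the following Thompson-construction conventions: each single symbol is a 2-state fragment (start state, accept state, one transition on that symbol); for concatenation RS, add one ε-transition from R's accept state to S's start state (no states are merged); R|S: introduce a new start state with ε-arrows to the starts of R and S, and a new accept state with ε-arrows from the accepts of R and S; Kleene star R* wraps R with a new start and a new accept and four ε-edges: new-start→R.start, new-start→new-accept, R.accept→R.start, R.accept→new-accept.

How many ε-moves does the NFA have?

By structural recursion:
Each of the 4 symbol leaves contributes 0 ε-transitions.
  c* → 4 ε-transitions
  c*a → 5 ε-transitions
  (c*a)* → 9 ε-transitions
  (c*a)*b → 10 ε-transitions
  ((c*a)*b)* → 14 ε-transitions
  ((c*a)*b)* ∪ a → 18 ε-transitions

18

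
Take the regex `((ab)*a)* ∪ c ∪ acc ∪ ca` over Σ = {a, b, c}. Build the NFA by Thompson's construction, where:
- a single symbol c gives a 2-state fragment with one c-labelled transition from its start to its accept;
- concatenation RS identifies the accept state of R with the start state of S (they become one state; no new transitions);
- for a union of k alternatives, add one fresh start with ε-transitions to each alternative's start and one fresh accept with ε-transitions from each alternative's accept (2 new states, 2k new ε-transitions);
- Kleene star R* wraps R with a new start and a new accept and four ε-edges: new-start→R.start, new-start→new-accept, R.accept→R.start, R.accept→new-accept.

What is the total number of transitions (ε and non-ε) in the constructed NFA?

Recursing over subexpressions:
Each of the 9 symbol leaves contributes 1 transition (1 symbol, 0 ε).
  ab = 2 transitions (2 symbol, 0 ε)
  (ab)* = 6 transitions (2 symbol, 4 ε)
  (ab)*a = 7 transitions (3 symbol, 4 ε)
  ((ab)*a)* = 11 transitions (3 symbol, 8 ε)
  acc = 3 transitions (3 symbol, 0 ε)
  ca = 2 transitions (2 symbol, 0 ε)
  ((ab)*a)* ∪ c ∪ acc ∪ ca = 25 transitions (9 symbol, 16 ε)

25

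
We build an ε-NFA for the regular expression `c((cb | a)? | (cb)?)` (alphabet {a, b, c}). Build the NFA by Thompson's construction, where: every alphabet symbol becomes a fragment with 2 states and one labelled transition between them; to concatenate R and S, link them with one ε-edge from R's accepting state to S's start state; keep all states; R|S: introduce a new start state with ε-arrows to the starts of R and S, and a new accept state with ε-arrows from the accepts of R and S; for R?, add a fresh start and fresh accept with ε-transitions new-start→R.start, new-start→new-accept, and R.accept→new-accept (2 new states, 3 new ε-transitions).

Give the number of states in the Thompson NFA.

Recursing over subexpressions:
Each of the 6 symbol leaves contributes a 2-state fragment.
  cb → 4 states
  cb | a → 8 states
  (cb | a)? → 10 states
  cb → 4 states
  (cb)? → 6 states
  (cb | a)? | (cb)? → 18 states
  c((cb | a)? | (cb)?) → 20 states

20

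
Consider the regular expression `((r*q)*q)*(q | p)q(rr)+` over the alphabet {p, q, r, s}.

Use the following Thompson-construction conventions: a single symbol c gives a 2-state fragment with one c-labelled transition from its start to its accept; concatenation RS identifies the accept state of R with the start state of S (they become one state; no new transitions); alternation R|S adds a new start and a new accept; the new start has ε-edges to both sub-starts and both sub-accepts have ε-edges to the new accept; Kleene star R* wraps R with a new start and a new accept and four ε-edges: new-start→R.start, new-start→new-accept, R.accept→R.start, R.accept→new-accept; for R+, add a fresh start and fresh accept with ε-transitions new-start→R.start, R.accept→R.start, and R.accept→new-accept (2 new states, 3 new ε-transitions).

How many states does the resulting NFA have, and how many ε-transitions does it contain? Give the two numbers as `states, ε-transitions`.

Recursing over subexpressions:
Each of the 8 symbol leaves contributes 2 states and 0 ε-transitions.
  r* = 4 states, 4 ε-transitions
  r*q = 5 states, 4 ε-transitions
  (r*q)* = 7 states, 8 ε-transitions
  (r*q)*q = 8 states, 8 ε-transitions
  ((r*q)*q)* = 10 states, 12 ε-transitions
  q | p = 6 states, 4 ε-transitions
  rr = 3 states, 0 ε-transitions
  (rr)+ = 5 states, 3 ε-transitions
  ((r*q)*q)*(q | p)q(rr)+ = 20 states, 19 ε-transitions

20, 19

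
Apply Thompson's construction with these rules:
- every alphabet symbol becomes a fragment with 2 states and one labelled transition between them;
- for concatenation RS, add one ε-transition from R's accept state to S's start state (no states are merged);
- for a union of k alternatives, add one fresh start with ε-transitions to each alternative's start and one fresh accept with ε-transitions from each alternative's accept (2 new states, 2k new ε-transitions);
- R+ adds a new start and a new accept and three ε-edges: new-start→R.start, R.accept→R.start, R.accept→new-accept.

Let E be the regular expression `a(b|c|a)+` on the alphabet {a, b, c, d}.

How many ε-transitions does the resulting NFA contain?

Building bottom-up:
Each of the 4 symbol leaves contributes 0 ε-transitions.
  b|c|a : 6 ε-transitions
  (b|c|a)+ : 9 ε-transitions
  a(b|c|a)+ : 10 ε-transitions

10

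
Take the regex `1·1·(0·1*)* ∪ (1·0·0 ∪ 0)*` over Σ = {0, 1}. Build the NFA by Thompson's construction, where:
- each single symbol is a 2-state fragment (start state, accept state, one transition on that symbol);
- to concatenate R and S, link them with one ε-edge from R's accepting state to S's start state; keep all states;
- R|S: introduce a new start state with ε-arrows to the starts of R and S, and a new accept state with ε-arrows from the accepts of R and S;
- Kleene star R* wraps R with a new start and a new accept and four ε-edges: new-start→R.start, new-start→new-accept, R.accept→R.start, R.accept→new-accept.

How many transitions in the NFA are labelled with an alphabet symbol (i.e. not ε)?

Recursing over subexpressions:
Each of the 8 symbol leaves contributes exactly 1 symbol transition.
  1* → 1 symbol transition
  0·1* → 2 symbol transitions
  (0·1*)* → 2 symbol transitions
  1·1·(0·1*)* → 4 symbol transitions
  1·0·0 → 3 symbol transitions
  1·0·0 ∪ 0 → 4 symbol transitions
  (1·0·0 ∪ 0)* → 4 symbol transitions
  1·1·(0·1*)* ∪ (1·0·0 ∪ 0)* → 8 symbol transitions

8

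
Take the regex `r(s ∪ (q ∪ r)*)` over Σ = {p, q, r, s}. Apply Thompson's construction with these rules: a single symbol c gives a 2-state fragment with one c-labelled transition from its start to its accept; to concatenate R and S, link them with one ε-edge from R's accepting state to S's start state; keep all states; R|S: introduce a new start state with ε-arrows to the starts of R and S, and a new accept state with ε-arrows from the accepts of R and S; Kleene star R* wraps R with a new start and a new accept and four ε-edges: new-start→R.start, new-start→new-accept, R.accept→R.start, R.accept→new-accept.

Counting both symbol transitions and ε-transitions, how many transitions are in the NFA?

17

Recursing over subexpressions:
Each of the 4 symbol leaves contributes 1 transition (1 symbol, 0 ε).
  q ∪ r = 6 transitions (2 symbol, 4 ε)
  (q ∪ r)* = 10 transitions (2 symbol, 8 ε)
  s ∪ (q ∪ r)* = 15 transitions (3 symbol, 12 ε)
  r(s ∪ (q ∪ r)*) = 17 transitions (4 symbol, 13 ε)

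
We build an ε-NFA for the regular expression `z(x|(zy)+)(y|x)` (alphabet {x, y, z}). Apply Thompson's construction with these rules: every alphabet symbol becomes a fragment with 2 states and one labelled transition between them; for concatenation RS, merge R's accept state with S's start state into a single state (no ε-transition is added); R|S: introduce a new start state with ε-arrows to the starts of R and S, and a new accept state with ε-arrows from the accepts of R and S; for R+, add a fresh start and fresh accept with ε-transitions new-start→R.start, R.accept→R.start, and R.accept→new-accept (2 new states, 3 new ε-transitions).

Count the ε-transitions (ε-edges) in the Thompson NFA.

By structural recursion:
Each of the 6 symbol leaves contributes 0 ε-transitions.
  zy → 0 ε-transitions
  (zy)+ → 3 ε-transitions
  x|(zy)+ → 7 ε-transitions
  y|x → 4 ε-transitions
  z(x|(zy)+)(y|x) → 11 ε-transitions

11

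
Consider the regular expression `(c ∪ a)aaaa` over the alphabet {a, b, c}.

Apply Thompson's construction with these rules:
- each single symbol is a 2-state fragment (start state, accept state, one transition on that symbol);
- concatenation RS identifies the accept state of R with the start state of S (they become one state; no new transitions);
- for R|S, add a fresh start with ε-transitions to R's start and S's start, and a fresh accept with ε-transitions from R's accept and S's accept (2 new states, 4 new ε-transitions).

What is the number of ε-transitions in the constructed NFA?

Per subexpression:
Each of the 6 symbol leaves contributes 0 ε-transitions.
  c ∪ a — 4 ε-transitions
  (c ∪ a)aaaa — 4 ε-transitions

4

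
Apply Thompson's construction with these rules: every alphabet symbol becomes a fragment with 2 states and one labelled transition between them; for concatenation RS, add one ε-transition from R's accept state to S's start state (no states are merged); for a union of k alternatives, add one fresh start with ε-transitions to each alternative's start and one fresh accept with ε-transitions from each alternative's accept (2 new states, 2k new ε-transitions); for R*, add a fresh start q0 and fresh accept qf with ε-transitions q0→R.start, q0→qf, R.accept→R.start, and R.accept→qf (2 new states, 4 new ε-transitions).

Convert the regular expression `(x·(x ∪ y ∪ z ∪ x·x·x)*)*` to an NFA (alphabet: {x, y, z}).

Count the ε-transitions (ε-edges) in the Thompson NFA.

19

Per subexpression:
Each of the 7 symbol leaves contributes 0 ε-transitions.
  x·x·x : 2 ε-transitions
  x ∪ y ∪ z ∪ x·x·x : 10 ε-transitions
  (x ∪ y ∪ z ∪ x·x·x)* : 14 ε-transitions
  x·(x ∪ y ∪ z ∪ x·x·x)* : 15 ε-transitions
  (x·(x ∪ y ∪ z ∪ x·x·x)*)* : 19 ε-transitions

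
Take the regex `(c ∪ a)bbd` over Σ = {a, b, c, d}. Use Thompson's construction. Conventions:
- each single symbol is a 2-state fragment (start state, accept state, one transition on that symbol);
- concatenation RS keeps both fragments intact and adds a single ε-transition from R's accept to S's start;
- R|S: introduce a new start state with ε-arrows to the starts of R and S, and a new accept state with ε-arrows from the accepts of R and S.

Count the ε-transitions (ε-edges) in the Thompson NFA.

7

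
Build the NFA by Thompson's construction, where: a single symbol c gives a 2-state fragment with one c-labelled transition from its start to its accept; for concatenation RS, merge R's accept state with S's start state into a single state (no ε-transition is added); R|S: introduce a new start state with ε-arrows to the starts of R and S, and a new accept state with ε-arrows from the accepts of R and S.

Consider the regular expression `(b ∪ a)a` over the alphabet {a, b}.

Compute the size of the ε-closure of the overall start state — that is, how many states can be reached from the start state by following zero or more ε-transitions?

3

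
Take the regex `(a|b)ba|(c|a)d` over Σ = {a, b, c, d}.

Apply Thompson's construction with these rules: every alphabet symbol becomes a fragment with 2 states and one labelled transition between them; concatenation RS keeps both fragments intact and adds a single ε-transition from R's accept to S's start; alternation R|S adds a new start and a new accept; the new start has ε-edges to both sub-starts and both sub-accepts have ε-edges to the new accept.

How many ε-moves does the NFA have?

15

Recursing over subexpressions:
Each of the 7 symbol leaves contributes 0 ε-transitions.
  a|b : 4 ε-transitions
  (a|b)ba : 6 ε-transitions
  c|a : 4 ε-transitions
  (c|a)d : 5 ε-transitions
  (a|b)ba|(c|a)d : 15 ε-transitions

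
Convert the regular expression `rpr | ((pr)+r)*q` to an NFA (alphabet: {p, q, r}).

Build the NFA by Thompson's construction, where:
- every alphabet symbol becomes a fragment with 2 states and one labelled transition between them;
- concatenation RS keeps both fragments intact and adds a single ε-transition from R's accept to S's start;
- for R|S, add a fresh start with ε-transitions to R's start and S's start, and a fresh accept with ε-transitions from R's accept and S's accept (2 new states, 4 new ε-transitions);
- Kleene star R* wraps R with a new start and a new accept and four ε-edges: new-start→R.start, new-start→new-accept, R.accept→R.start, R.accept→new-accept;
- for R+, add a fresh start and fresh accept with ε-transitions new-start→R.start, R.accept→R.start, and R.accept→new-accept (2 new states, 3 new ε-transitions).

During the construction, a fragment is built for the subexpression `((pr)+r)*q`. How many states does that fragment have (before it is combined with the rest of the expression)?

12

Fragment for `((pr)+r)*q`:
Each of the 4 symbol leaves contributes a 2-state fragment.
  pr : 4 states
  (pr)+ : 6 states
  (pr)+r : 8 states
  ((pr)+r)* : 10 states
  ((pr)+r)*q : 12 states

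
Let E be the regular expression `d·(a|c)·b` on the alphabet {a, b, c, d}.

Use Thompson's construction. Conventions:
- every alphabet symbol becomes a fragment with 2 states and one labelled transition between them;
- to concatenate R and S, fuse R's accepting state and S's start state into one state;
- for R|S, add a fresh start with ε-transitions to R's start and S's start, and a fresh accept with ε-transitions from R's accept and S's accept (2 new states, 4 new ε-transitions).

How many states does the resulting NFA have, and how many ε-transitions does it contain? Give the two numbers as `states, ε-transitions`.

Building bottom-up:
Each of the 4 symbol leaves contributes 2 states and 0 ε-transitions.
  a|c = 6 states, 4 ε-transitions
  d·(a|c)·b = 8 states, 4 ε-transitions

8, 4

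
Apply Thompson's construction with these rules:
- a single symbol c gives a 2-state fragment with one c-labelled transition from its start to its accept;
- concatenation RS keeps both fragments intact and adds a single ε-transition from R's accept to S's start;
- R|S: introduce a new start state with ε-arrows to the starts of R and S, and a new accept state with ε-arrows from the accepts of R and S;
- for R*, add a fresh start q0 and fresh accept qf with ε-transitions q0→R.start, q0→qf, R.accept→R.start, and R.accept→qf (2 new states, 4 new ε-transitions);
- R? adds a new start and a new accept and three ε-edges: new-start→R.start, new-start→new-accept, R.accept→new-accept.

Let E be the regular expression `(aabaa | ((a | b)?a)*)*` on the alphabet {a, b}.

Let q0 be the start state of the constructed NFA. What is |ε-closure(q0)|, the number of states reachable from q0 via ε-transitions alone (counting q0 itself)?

Compute the ε-closure size of each fragment's start state recursively; a symbol fragment's start has no outgoing ε-edge, so its closure is just itself (size 1).
  aabaa : same as the first factor's closure: |closure| = 1
  a | b : new start ε-reaches every alternative's start; none of them accept ε, so the new accept is not reached: |closure| = 1 + 1 + 1 = 3
  (a | b)? : |closure| = 1 (new start) + 3 (body) + 1 (new accept, via ε) = 5
  (a | b)?a : |closure| = 5 + 1 = 6 (closure spills across the concat boundary because the left factor accepts ε)
  ((a | b)?a)* : |closure| = 1 (new start) + 6 (body) + 1 (new accept) = 8
  aabaa | ((a | b)?a)* : |closure| = 1 (new start) + (1 + 8) + 1 (new accept, since some branch ε-reaches its own accept) = 11
  (aabaa | ((a | b)?a)*)* : new start has ε-edges to the inner start and to the new accept, so |closure| = 2 + 11 = 13

13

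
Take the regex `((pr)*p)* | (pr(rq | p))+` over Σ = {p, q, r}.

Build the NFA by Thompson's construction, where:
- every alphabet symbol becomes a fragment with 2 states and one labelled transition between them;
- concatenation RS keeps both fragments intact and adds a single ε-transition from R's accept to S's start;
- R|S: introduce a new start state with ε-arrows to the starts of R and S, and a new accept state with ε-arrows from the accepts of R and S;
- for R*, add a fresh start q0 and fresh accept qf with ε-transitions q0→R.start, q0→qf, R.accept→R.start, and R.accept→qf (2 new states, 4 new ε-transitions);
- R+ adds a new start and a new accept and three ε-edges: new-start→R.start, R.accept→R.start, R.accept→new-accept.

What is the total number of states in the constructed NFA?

26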